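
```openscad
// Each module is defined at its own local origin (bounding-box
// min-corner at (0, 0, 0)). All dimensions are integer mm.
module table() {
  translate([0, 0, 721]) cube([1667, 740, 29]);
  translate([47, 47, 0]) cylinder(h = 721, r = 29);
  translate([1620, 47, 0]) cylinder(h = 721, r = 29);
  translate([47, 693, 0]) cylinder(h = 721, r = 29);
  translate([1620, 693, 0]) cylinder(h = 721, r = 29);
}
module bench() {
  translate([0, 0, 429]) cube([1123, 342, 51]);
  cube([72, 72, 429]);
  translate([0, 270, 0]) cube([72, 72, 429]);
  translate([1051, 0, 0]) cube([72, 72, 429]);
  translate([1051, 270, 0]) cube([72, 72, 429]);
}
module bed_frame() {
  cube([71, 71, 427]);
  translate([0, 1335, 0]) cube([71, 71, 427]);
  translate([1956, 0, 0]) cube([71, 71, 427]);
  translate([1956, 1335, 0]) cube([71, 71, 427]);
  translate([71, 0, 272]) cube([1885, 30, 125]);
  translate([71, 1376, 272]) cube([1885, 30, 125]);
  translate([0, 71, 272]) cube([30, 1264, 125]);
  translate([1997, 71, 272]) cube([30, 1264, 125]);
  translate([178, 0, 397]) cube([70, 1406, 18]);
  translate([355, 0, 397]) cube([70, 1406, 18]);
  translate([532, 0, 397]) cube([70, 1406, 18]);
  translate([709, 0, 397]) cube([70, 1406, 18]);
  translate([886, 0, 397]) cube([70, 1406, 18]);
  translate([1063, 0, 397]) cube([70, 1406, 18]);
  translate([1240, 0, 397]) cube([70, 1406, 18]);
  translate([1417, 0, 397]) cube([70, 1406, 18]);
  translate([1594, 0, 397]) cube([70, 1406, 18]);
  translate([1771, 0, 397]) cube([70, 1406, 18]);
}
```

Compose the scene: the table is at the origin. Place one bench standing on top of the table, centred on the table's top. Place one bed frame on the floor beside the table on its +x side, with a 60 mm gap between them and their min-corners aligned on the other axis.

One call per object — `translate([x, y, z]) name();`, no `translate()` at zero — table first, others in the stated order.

table();
translate([272, 199, 750]) bench();
translate([1727, 0, 0]) bed_frame();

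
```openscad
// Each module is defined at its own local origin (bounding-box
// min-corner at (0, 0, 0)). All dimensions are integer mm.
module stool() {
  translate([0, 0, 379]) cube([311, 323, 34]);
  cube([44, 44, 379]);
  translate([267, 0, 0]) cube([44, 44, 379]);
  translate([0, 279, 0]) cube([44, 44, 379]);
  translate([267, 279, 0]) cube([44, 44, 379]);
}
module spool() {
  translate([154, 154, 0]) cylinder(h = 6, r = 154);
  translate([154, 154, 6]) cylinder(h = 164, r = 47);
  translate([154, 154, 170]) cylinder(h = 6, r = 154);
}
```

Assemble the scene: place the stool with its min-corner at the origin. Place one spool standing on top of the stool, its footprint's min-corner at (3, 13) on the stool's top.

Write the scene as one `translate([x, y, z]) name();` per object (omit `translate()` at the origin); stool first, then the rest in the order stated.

stool();
translate([3, 13, 413]) spool();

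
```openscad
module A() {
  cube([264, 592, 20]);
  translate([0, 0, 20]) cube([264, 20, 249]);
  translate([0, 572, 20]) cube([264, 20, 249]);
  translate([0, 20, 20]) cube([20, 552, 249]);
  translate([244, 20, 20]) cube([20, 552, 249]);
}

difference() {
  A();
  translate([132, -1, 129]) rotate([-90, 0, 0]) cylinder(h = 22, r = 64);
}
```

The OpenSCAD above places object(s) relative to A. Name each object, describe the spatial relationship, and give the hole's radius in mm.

A is an open box. The open box has a circular hole through its front wall. The hole's radius is 64 mm.

The subtracted cylinder has r = 64 mm.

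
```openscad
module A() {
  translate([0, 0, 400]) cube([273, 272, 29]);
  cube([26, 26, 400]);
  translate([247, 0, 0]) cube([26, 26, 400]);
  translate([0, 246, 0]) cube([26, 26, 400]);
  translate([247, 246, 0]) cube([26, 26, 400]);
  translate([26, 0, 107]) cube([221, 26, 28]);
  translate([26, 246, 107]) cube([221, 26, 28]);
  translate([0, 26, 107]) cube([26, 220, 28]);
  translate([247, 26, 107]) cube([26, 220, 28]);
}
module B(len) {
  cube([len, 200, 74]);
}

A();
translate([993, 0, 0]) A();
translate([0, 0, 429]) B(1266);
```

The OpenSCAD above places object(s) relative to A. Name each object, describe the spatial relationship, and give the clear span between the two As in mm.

A is a stool. B is a beam. A beam spans the tops of two stools. The clear span between the two stools is 720 mm.

Second stool starts at x = 993; first ends at x = 273; clear span = 993 − 273 = 720 mm.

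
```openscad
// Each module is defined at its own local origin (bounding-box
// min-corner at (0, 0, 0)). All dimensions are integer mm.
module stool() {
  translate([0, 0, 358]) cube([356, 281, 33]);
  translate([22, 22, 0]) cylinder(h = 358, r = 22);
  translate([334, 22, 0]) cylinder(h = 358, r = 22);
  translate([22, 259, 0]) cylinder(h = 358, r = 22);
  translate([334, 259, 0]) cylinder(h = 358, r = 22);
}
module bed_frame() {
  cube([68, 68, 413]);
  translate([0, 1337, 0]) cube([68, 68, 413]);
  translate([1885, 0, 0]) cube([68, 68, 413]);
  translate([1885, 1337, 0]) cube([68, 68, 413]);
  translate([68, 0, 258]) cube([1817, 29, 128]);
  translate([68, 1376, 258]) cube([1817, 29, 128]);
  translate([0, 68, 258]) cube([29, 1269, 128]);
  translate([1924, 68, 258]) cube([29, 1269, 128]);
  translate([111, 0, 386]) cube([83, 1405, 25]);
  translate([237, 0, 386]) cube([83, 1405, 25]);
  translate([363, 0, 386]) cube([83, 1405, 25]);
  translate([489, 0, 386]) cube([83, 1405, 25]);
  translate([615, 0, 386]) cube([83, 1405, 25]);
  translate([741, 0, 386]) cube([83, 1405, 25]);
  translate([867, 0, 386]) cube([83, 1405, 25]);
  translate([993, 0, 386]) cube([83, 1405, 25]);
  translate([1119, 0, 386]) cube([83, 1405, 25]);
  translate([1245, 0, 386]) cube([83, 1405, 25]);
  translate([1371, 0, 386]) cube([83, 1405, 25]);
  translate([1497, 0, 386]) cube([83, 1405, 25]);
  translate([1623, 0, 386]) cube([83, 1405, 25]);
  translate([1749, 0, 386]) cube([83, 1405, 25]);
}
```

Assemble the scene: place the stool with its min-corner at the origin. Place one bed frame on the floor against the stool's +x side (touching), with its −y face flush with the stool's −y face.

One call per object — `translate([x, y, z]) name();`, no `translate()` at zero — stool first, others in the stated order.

stool();
translate([356, 0, 0]) bed_frame();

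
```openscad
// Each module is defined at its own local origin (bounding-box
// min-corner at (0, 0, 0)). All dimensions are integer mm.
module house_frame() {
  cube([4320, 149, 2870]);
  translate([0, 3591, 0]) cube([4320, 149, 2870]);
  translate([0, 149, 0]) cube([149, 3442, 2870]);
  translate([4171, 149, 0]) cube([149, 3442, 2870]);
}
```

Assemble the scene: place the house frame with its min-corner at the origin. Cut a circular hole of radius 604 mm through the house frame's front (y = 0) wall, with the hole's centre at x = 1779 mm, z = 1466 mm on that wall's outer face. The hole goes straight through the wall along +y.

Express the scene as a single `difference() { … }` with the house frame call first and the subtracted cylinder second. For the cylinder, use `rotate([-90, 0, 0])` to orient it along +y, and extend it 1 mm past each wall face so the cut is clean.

difference() {
  house_frame();
  translate([1779, -1, 1466]) rotate([-90, 0, 0]) cylinder(h = 151, r = 604);
}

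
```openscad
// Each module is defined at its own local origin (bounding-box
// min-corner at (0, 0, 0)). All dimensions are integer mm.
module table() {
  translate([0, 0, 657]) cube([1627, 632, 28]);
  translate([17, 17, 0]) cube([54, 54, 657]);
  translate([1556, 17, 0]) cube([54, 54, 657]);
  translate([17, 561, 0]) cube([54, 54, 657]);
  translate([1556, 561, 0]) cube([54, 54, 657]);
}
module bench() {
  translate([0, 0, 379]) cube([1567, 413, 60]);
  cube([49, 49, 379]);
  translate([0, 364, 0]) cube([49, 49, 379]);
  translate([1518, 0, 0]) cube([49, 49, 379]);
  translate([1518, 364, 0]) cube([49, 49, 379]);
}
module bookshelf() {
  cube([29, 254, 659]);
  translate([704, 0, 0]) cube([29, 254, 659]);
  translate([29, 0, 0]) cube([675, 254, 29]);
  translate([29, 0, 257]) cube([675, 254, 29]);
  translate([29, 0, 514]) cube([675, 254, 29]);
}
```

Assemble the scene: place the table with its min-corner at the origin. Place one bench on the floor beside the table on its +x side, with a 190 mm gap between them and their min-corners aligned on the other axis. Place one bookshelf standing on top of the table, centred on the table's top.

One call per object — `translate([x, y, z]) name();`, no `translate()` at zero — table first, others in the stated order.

table();
translate([1817, 0, 0]) bench();
translate([447, 189, 685]) bookshelf();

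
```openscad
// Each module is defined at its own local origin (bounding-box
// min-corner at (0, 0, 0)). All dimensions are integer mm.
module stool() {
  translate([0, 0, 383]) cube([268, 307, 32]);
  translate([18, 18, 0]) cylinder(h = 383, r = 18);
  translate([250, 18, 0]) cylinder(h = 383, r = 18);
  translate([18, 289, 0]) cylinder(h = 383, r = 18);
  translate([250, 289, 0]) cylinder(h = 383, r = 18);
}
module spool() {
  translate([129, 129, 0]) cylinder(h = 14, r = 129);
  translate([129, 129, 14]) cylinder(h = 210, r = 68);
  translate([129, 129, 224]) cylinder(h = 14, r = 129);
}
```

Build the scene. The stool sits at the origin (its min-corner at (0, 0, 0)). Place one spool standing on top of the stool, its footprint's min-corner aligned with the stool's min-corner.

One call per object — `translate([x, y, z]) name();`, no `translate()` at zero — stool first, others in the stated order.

stool();
translate([0, 0, 415]) spool();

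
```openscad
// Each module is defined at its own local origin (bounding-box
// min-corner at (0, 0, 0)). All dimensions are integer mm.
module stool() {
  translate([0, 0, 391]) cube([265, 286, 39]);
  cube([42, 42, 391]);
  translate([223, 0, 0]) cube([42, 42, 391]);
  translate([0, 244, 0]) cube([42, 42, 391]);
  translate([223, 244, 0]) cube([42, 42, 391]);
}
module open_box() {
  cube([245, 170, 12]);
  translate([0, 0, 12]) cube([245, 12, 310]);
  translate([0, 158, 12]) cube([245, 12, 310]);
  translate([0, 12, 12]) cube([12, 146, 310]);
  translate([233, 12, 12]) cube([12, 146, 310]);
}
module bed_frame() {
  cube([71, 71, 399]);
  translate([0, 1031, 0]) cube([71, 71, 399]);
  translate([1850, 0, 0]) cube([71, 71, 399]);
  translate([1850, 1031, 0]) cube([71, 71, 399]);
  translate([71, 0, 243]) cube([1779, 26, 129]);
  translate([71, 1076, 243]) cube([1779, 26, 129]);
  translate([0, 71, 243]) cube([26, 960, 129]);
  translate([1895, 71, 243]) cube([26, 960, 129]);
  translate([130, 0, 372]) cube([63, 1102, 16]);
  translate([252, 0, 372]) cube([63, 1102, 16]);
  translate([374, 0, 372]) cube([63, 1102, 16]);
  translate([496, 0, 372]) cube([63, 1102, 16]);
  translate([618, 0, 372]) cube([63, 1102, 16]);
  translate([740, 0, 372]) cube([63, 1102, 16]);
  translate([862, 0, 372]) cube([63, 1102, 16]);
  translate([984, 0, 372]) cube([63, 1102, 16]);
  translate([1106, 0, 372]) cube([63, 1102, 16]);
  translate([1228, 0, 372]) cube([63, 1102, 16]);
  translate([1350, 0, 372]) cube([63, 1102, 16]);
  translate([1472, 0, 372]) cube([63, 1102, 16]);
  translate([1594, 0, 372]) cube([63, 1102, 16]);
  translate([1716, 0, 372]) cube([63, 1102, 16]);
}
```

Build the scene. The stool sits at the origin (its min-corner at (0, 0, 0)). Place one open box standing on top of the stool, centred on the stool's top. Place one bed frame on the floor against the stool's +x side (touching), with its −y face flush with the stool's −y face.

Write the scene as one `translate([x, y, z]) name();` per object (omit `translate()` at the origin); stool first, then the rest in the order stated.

stool();
translate([10, 58, 430]) open_box();
translate([265, 0, 0]) bed_frame();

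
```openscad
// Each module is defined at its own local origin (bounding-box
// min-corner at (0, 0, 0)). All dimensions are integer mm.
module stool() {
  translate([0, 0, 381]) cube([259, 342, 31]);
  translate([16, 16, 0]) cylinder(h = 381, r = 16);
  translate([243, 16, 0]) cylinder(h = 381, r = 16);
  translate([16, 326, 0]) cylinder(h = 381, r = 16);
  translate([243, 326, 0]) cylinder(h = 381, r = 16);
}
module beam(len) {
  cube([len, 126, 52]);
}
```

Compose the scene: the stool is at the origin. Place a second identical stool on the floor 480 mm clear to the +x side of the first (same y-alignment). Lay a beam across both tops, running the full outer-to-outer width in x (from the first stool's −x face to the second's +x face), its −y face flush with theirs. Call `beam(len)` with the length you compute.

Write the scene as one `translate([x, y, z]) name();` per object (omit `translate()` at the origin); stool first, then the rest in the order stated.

stool();
translate([739, 0, 0]) stool();
translate([0, 0, 412]) beam(998);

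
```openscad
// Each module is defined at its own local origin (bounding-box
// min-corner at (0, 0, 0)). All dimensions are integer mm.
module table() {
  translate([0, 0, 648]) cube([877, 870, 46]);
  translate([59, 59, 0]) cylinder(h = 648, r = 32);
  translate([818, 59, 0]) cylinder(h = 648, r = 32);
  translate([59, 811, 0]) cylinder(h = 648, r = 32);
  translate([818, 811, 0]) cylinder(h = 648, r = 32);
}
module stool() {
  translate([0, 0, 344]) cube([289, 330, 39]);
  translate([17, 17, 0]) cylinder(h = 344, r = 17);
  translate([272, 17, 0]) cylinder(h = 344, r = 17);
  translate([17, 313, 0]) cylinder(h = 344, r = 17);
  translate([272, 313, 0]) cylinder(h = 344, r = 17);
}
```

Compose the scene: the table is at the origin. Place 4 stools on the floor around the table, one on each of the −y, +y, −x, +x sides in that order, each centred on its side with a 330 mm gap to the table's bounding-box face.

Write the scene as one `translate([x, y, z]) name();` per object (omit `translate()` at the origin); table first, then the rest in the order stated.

table();
translate([294, -660, 0]) stool();
translate([294, 1200, 0]) stool();
translate([-619, 270, 0]) stool();
translate([1207, 270, 0]) stool();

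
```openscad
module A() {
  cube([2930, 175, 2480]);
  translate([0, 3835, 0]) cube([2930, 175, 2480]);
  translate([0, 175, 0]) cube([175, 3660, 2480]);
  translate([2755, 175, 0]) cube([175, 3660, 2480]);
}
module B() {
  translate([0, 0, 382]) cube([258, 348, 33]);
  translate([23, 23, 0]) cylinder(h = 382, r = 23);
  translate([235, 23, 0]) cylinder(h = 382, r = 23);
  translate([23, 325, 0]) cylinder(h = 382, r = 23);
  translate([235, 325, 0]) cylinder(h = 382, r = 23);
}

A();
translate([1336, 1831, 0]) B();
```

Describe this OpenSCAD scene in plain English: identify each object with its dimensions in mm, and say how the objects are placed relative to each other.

A is the wall frame of a small rectangular building: four walls, each 2480 mm tall and 175 mm thick, enclosing a footprint 2930 mm (x) by 4010 mm (y) outside-to-outside, with no floor or roof. The front and back walls (the −y and +y sides) span the full width; the two side walls fit between them.

B is a four-legged stool. The seat is 258×348 mm, 33 mm thick, top at z = 415 mm. It stands on four round legs, each 46 mm in diameter, from z = 0 to the seat underside, each leg's axis is inset half a diameter from the nearest pair of seat edges (so the leg's bounding box is flush with the corner).

The stool sits inside the house frame, centred.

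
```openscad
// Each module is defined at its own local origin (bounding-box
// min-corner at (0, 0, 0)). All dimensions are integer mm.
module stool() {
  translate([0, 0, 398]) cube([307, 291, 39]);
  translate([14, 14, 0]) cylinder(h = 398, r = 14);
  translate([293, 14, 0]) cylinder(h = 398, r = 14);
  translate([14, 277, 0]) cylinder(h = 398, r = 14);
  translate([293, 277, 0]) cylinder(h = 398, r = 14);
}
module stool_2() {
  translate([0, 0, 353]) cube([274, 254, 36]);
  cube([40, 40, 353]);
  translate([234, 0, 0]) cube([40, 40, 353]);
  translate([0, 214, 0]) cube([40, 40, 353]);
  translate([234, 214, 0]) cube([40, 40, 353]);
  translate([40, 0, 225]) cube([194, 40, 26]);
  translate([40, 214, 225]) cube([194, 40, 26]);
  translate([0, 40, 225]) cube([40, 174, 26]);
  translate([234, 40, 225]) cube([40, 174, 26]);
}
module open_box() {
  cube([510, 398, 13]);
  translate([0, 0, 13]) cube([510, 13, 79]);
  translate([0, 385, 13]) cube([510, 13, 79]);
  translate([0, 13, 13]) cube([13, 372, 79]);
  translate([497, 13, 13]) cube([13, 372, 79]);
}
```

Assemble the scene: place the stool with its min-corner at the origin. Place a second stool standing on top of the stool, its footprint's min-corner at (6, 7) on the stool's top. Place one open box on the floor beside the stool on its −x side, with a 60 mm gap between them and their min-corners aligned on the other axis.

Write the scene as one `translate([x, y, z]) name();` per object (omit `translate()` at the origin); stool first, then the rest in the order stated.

stool();
translate([6, 7, 437]) stool_2();
translate([-570, 0, 0]) open_box();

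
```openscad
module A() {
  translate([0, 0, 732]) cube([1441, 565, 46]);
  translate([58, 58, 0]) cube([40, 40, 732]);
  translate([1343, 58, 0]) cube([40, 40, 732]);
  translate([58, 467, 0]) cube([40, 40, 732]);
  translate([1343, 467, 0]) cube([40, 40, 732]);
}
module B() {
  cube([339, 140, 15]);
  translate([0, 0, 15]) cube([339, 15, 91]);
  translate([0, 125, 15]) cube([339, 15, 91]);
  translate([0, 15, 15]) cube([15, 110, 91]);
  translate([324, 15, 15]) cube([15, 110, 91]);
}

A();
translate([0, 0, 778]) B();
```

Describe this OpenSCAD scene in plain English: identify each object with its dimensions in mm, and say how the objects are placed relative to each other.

A is a rectangular dining table. The top is 1441×565×46 mm with its upper surface at z = 778 mm. It stands on four 40×40 mm square legs, each inset 58 mm from the nearest pair of top edges, running from the floor to the underside of the top.

B is an open-topped rectangular box: outside dimensions 339×140×106 mm, with a uniform wall and base thickness of 15 mm. The base is a full 339×140 slab on the floor; four walls sit on top of the base. The front and back walls (the −y and +y sides) span the full width; the two side walls fit between them.

The open box is on top of the table.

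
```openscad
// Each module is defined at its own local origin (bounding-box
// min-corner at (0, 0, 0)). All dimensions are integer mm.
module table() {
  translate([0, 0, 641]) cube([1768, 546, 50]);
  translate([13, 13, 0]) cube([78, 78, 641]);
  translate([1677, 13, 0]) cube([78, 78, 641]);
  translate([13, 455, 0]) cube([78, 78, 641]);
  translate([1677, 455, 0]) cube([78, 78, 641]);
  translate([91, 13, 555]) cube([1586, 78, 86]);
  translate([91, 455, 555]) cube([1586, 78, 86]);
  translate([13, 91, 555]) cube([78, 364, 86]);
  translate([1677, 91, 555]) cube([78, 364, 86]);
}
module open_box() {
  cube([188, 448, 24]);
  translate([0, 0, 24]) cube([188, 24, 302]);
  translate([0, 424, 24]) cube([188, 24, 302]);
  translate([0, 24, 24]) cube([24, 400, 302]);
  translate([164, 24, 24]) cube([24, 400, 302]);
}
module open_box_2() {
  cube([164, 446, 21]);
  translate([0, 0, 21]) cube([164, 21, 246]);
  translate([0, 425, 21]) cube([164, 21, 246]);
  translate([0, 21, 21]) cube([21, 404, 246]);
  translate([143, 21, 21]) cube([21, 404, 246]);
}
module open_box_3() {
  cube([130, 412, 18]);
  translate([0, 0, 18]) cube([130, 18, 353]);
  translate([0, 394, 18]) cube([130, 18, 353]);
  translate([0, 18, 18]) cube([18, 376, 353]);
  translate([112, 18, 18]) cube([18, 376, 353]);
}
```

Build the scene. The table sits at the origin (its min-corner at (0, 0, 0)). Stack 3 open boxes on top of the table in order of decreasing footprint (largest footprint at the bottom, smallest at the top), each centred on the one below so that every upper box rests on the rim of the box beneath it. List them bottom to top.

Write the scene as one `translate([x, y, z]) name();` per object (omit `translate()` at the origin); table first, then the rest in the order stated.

table();
translate([790, 49, 691]) open_box();
translate([802, 50, 1017]) open_box_2();
translate([819, 67, 1284]) open_box_3();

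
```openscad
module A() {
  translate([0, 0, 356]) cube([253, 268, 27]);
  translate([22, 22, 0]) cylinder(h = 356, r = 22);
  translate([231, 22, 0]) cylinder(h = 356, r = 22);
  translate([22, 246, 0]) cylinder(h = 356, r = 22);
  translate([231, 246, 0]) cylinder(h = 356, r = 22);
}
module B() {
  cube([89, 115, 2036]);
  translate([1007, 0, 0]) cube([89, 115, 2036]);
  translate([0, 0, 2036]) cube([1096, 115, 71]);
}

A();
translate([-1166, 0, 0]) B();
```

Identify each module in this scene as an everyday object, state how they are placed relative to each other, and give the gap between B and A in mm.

A is a stool. B is a door frame. The door frame is on the floor beside the stool on its −x side. The gap between the door frame and the stool is 70 mm.

The door frame's nearest face is 70 mm from the stool's −x face.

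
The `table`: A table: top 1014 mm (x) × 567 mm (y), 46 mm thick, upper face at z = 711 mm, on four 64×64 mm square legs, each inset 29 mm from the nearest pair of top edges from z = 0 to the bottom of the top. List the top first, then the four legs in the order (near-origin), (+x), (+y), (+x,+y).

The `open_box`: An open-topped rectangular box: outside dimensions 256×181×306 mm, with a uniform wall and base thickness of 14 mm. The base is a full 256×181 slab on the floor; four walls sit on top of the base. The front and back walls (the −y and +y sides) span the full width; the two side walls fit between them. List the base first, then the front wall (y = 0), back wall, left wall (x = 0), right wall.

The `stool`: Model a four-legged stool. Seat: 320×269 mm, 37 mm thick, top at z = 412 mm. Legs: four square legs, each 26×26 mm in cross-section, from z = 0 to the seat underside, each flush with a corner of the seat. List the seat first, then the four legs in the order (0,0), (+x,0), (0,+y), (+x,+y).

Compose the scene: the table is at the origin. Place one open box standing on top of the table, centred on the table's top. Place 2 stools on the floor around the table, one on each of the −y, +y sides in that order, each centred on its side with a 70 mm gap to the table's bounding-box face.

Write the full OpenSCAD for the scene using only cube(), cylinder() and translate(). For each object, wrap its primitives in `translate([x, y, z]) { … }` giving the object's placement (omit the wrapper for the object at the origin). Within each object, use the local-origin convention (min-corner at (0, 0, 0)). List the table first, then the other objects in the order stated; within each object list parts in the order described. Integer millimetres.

translate([0, 0, 665]) cube([1014, 567, 46]);
translate([29, 29, 0]) cube([64, 64, 665]);
translate([921, 29, 0]) cube([64, 64, 665]);
translate([29, 474, 0]) cube([64, 64, 665]);
translate([921, 474, 0]) cube([64, 64, 665]);
translate([379, 193, 711]) {
  cube([256, 181, 14]);
  translate([0, 0, 14]) cube([256, 14, 292]);
  translate([0, 167, 14]) cube([256, 14, 292]);
  translate([0, 14, 14]) cube([14, 153, 292]);
  translate([242, 14, 14]) cube([14, 153, 292]);
}
translate([347, -339, 0]) {
  translate([0, 0, 375]) cube([320, 269, 37]);
  cube([26, 26, 375]);
  translate([294, 0, 0]) cube([26, 26, 375]);
  translate([0, 243, 0]) cube([26, 26, 375]);
  translate([294, 243, 0]) cube([26, 26, 375]);
}
translate([347, 637, 0]) {
  translate([0, 0, 375]) cube([320, 269, 37]);
  cube([26, 26, 375]);
  translate([294, 0, 0]) cube([26, 26, 375]);
  translate([0, 243, 0]) cube([26, 26, 375]);
  translate([294, 243, 0]) cube([26, 26, 375]);
}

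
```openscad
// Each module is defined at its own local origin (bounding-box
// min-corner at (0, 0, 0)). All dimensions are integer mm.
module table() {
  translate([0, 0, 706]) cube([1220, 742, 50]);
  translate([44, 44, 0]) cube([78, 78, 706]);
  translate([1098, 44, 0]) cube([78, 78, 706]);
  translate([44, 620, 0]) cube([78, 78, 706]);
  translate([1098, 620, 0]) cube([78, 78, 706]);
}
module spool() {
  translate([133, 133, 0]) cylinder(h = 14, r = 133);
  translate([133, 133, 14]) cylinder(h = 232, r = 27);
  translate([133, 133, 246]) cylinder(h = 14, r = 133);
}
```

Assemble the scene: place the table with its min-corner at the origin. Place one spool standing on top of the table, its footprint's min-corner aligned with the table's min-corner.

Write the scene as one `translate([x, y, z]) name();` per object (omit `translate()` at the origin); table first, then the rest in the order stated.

table();
translate([0, 0, 756]) spool();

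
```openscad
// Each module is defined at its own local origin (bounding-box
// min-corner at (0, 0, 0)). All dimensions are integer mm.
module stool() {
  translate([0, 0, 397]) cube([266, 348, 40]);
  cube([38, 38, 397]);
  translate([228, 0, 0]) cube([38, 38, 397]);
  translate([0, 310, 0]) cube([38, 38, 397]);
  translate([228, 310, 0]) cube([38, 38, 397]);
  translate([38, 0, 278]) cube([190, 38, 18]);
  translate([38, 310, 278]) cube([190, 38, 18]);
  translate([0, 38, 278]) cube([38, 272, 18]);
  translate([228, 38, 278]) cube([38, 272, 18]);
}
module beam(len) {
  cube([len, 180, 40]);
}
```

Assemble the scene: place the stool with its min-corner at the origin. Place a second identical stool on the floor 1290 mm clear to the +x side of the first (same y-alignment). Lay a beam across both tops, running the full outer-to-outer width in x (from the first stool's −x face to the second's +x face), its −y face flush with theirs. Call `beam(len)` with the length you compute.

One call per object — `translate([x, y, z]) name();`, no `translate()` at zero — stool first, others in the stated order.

stool();
translate([1556, 0, 0]) stool();
translate([0, 0, 437]) beam(1822);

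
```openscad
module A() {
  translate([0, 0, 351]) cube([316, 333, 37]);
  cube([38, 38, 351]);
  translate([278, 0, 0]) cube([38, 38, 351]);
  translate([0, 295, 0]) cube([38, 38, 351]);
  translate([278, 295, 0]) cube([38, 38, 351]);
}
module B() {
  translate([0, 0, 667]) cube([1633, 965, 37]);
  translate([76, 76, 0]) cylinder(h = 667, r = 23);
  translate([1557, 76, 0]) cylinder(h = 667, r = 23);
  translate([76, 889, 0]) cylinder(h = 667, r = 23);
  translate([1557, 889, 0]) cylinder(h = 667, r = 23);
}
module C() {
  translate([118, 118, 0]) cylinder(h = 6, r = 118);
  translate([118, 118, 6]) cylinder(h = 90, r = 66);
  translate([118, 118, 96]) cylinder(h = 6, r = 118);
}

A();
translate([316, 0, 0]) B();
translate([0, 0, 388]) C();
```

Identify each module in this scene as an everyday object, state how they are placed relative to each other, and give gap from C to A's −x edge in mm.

A is a stool. B is a table. C is a spool. The table is against the stool's +x side, with their −y faces flush. The spool is on top of the stool. The gap from the spool to the stool's −x edge is 0 mm.

The spool's min-x is at 0; the stool's min-x is 0; gap = 0 mm.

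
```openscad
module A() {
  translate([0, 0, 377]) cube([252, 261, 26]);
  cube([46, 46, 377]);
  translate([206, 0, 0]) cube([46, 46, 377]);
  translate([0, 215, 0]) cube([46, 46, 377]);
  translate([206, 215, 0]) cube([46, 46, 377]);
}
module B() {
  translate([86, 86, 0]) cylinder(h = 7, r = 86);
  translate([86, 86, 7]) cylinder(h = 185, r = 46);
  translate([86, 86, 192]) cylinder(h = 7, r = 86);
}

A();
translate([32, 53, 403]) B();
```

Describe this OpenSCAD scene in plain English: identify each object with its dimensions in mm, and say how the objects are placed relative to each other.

A is a four-legged stool. The seat is 252×261 mm, 26 mm thick, top at z = 403 mm. It stands on four square legs, each 46×46 mm in cross-section, from z = 0 to the seat underside, each flush with a corner of the seat.

B is a spool: two coaxial disc flanges of radius 86 mm and thickness 7 mm, joined by a core cylinder of radius 46 mm and height 185 mm. The lower flange rests on z = 0 and the three cylinders share a vertical axis.

The spool is on top of the stool.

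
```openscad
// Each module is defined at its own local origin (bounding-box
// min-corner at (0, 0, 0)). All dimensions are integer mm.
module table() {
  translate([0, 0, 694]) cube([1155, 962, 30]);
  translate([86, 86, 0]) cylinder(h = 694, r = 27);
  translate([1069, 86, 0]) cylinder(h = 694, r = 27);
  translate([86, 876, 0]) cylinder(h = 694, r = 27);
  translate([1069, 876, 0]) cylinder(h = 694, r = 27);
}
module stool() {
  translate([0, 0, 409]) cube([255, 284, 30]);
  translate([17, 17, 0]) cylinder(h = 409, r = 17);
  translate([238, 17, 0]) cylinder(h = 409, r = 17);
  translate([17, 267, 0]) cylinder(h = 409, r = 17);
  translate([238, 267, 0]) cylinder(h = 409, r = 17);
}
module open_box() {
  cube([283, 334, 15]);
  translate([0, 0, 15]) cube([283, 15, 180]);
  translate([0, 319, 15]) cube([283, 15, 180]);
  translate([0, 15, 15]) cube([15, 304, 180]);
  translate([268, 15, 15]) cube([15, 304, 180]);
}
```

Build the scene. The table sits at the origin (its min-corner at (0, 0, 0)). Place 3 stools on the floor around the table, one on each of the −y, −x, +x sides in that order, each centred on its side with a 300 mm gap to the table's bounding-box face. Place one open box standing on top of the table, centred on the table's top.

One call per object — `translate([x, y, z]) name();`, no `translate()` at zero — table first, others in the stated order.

table();
translate([450, -584, 0]) stool();
translate([-555, 339, 0]) stool();
translate([1455, 339, 0]) stool();
translate([436, 314, 724]) open_box();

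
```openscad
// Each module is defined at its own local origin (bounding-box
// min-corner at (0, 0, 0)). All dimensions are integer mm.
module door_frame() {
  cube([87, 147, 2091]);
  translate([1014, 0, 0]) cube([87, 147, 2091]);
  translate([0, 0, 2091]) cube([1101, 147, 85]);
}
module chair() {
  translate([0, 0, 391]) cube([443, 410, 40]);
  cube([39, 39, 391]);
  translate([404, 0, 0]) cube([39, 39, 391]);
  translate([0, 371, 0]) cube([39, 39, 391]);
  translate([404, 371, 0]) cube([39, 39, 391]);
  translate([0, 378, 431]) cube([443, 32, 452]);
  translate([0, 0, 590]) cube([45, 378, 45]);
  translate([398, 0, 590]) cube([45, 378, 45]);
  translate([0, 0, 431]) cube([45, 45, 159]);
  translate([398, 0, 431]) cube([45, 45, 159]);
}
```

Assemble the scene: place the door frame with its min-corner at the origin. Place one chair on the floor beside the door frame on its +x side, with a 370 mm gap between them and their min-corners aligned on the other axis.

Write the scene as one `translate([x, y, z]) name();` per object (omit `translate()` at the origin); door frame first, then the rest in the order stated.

door_frame();
translate([1471, 0, 0]) chair();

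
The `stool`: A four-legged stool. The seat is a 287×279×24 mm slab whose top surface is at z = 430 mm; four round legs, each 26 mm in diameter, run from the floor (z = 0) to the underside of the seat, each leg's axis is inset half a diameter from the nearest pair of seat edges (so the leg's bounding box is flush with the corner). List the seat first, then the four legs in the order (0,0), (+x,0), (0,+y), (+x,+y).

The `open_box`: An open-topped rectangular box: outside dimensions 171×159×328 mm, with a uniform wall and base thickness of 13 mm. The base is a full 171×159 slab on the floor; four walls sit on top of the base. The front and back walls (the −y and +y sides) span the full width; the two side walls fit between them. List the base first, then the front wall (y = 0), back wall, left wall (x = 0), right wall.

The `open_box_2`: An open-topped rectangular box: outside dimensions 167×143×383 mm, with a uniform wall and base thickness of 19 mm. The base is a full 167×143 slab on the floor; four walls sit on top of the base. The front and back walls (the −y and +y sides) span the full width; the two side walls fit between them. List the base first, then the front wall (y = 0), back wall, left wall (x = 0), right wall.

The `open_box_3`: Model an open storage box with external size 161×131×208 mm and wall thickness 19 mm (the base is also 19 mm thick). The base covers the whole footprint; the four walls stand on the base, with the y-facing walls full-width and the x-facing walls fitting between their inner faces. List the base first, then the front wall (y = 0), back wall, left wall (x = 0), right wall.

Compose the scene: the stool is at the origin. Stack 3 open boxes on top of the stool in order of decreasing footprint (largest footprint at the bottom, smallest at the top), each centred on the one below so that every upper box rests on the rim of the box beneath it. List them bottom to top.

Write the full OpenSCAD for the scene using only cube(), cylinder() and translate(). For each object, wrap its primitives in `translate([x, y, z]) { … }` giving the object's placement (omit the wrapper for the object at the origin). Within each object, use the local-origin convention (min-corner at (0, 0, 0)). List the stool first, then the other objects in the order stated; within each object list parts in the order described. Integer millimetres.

translate([0, 0, 406]) cube([287, 279, 24]);
translate([13, 13, 0]) cylinder(h = 406, r = 13);
translate([274, 13, 0]) cylinder(h = 406, r = 13);
translate([13, 266, 0]) cylinder(h = 406, r = 13);
translate([274, 266, 0]) cylinder(h = 406, r = 13);
translate([58, 60, 430]) {
  cube([171, 159, 13]);
  translate([0, 0, 13]) cube([171, 13, 315]);
  translate([0, 146, 13]) cube([171, 13, 315]);
  translate([0, 13, 13]) cube([13, 133, 315]);
  translate([158, 13, 13]) cube([13, 133, 315]);
}
translate([60, 68, 758]) {
  cube([167, 143, 19]);
  translate([0, 0, 19]) cube([167, 19, 364]);
  translate([0, 124, 19]) cube([167, 19, 364]);
  translate([0, 19, 19]) cube([19, 105, 364]);
  translate([148, 19, 19]) cube([19, 105, 364]);
}
translate([63, 74, 1141]) {
  cube([161, 131, 19]);
  translate([0, 0, 19]) cube([161, 19, 189]);
  translate([0, 112, 19]) cube([161, 19, 189]);
  translate([0, 19, 19]) cube([19, 93, 189]);
  translate([142, 19, 19]) cube([19, 93, 189]);
}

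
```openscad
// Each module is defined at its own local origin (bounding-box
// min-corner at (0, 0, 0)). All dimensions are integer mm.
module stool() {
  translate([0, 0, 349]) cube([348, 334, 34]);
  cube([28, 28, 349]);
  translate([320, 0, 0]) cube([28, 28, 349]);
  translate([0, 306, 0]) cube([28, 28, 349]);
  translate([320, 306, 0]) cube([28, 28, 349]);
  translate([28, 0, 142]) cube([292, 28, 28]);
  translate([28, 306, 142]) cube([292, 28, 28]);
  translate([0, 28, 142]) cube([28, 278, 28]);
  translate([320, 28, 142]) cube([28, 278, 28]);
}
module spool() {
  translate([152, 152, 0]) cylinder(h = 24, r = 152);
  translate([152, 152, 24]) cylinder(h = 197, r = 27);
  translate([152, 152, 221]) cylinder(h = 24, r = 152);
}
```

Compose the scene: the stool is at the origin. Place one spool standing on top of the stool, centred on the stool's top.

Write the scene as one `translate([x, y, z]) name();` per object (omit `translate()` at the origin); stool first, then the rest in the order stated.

stool();
translate([22, 15, 383]) spool();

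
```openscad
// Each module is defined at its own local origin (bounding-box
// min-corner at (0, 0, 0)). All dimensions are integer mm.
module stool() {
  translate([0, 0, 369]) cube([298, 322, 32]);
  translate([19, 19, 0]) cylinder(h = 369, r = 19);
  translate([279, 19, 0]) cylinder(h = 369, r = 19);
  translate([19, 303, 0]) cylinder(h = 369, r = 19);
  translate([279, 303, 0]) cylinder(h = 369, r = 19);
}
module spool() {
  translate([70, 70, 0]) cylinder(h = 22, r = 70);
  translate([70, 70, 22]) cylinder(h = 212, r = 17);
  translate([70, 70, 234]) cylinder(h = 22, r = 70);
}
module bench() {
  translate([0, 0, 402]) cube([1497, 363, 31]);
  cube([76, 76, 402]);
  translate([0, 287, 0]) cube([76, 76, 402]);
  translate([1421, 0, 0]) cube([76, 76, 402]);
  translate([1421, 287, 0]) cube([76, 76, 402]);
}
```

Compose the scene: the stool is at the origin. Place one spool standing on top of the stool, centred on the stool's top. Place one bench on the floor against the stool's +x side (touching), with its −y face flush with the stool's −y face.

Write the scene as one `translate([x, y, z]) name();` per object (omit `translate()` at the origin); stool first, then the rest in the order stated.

stool();
translate([79, 91, 401]) spool();
translate([298, 0, 0]) bench();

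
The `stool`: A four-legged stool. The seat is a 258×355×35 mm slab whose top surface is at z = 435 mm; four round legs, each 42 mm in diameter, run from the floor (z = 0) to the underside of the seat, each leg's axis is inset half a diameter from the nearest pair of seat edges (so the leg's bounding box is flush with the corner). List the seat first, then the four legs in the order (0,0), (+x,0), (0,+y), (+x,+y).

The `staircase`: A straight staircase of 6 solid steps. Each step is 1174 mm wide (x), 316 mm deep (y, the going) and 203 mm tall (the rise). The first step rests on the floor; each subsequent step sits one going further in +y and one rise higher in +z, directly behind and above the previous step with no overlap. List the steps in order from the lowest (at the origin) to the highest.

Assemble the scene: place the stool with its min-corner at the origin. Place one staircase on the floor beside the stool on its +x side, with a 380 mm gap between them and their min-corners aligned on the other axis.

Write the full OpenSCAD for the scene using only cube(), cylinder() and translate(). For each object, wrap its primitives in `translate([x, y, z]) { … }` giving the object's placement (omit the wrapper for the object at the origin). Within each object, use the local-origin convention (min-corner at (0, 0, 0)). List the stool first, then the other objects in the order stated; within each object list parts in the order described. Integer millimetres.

translate([0, 0, 400]) cube([258, 355, 35]);
translate([21, 21, 0]) cylinder(h = 400, r = 21);
translate([237, 21, 0]) cylinder(h = 400, r = 21);
translate([21, 334, 0]) cylinder(h = 400, r = 21);
translate([237, 334, 0]) cylinder(h = 400, r = 21);
translate([638, 0, 0]) {
  cube([1174, 316, 203]);
  translate([0, 316, 203]) cube([1174, 316, 203]);
  translate([0, 632, 406]) cube([1174, 316, 203]);
  translate([0, 948, 609]) cube([1174, 316, 203]);
  translate([0, 1264, 812]) cube([1174, 316, 203]);
  translate([0, 1580, 1015]) cube([1174, 316, 203]);
}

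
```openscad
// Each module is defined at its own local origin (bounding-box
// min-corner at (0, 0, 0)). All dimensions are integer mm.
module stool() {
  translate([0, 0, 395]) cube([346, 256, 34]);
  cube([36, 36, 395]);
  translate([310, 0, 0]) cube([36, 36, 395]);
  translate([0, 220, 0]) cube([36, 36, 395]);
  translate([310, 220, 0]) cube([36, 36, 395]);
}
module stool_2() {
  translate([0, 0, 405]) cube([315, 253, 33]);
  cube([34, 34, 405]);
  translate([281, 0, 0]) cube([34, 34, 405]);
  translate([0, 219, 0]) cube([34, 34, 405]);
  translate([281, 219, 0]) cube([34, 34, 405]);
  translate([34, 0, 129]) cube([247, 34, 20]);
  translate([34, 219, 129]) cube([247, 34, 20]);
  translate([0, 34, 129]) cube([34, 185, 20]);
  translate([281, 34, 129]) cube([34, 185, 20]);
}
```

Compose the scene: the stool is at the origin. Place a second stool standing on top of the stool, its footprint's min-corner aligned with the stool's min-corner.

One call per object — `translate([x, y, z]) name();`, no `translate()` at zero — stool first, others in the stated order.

stool();
translate([0, 0, 429]) stool_2();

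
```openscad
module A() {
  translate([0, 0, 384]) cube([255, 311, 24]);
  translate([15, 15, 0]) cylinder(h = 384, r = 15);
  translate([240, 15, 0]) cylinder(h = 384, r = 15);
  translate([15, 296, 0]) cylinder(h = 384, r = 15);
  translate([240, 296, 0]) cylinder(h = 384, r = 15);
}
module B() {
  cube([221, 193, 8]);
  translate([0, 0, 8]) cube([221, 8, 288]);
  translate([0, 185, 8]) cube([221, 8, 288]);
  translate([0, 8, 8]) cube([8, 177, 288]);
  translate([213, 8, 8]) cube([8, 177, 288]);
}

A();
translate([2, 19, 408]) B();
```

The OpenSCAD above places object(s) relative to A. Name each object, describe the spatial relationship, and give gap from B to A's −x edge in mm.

A is a stool. B is an open box. The open box is on top of the stool. The gap from the open box to the stool's −x edge is 2 mm.

The open box's min-x is at 2; the stool's min-x is 0; gap = 2 mm.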